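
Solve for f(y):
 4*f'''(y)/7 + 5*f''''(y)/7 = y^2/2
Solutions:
 f(y) = C1 + C2*y + C3*y^2 + C4*exp(-4*y/5) + 7*y^5/480 - 35*y^4/384 + 175*y^3/384


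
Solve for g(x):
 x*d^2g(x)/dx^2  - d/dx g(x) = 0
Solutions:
 g(x) = C1 + C2*x^2


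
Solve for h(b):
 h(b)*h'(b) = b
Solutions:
 h(b) = -sqrt(C1 + b^2)
 h(b) = sqrt(C1 + b^2)


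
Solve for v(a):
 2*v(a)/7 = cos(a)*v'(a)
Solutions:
 v(a) = C1*(sin(a) + 1)^(1/7)/(sin(a) - 1)^(1/7)


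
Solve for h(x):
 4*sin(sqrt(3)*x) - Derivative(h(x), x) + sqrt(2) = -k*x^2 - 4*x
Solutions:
 h(x) = C1 + k*x^3/3 + 2*x^2 + sqrt(2)*x - 4*sqrt(3)*cos(sqrt(3)*x)/3


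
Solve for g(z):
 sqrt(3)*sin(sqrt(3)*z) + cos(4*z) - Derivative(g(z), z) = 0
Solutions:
 g(z) = C1 + sin(4*z)/4 - cos(sqrt(3)*z)


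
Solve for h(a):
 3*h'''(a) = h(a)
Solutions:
 h(a) = C3*exp(3^(2/3)*a/3) + (C1*sin(3^(1/6)*a/2) + C2*cos(3^(1/6)*a/2))*exp(-3^(2/3)*a/6)


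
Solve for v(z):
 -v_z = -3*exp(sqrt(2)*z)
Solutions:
 v(z) = C1 + 3*sqrt(2)*exp(sqrt(2)*z)/2


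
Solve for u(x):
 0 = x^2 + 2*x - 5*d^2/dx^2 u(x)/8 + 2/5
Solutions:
 u(x) = C1 + C2*x + 2*x^4/15 + 8*x^3/15 + 8*x^2/25


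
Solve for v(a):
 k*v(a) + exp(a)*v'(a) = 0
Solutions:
 v(a) = C1*exp(k*exp(-a))


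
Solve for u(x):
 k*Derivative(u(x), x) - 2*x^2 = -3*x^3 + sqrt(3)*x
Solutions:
 u(x) = C1 - 3*x^4/(4*k) + 2*x^3/(3*k) + sqrt(3)*x^2/(2*k)


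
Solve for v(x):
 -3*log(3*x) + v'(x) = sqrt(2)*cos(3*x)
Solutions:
 v(x) = C1 + 3*x*log(x) - 3*x + 3*x*log(3) + sqrt(2)*sin(3*x)/3


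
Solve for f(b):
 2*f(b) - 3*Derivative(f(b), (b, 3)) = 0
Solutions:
 f(b) = C3*exp(2^(1/3)*3^(2/3)*b/3) + (C1*sin(2^(1/3)*3^(1/6)*b/2) + C2*cos(2^(1/3)*3^(1/6)*b/2))*exp(-2^(1/3)*3^(2/3)*b/6)


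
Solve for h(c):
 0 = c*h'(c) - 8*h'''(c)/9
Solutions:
 h(c) = C1 + Integral(C2*airyai(3^(2/3)*c/2) + C3*airybi(3^(2/3)*c/2), c)


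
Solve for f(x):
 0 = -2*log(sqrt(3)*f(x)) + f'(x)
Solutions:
 -Integral(1/(2*log(_y) + log(3)), (_y, f(x))) = C1 - x


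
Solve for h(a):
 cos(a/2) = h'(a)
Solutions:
 h(a) = C1 + 2*sin(a/2)


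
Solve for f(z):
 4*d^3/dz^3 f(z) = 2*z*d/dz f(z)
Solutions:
 f(z) = C1 + Integral(C2*airyai(2^(2/3)*z/2) + C3*airybi(2^(2/3)*z/2), z)


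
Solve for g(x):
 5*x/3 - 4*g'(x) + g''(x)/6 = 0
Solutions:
 g(x) = C1 + C2*exp(24*x) + 5*x^2/24 + 5*x/288


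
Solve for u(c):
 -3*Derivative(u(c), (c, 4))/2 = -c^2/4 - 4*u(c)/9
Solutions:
 u(c) = C1*exp(-2^(3/4)*3^(1/4)*c/3) + C2*exp(2^(3/4)*3^(1/4)*c/3) + C3*sin(2^(3/4)*3^(1/4)*c/3) + C4*cos(2^(3/4)*3^(1/4)*c/3) - 9*c^2/16


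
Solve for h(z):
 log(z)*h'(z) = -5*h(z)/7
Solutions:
 h(z) = C1*exp(-5*li(z)/7)


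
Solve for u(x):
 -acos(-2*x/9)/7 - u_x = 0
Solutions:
 u(x) = C1 - x*acos(-2*x/9)/7 - sqrt(81 - 4*x^2)/14


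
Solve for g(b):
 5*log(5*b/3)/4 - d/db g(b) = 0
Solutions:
 g(b) = C1 + 5*b*log(b)/4 - 5*b*log(3)/4 - 5*b/4 + 5*b*log(5)/4


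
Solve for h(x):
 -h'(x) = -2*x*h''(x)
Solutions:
 h(x) = C1 + C2*x^(3/2)


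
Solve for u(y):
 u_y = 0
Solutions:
 u(y) = C1


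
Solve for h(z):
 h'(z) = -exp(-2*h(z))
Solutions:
 h(z) = log(-sqrt(C1 - 2*z))
 h(z) = log(C1 - 2*z)/2


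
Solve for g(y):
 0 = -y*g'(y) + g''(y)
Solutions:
 g(y) = C1 + C2*erfi(sqrt(2)*y/2)


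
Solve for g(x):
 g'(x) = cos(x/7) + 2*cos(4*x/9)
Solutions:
 g(x) = C1 + 7*sin(x/7) + 9*sin(4*x/9)/2


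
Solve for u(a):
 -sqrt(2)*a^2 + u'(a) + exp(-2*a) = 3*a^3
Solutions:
 u(a) = C1 + 3*a^4/4 + sqrt(2)*a^3/3 + exp(-2*a)/2


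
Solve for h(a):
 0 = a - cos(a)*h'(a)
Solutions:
 h(a) = C1 + Integral(a/cos(a), a)


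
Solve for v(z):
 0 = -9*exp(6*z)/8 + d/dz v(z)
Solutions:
 v(z) = C1 + 3*exp(6*z)/16


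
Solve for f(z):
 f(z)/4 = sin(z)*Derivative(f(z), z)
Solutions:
 f(z) = C1*(cos(z) - 1)^(1/8)/(cos(z) + 1)^(1/8)


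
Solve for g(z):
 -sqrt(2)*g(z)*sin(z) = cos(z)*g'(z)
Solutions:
 g(z) = C1*cos(z)^(sqrt(2))


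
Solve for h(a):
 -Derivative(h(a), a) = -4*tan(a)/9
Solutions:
 h(a) = C1 - 4*log(cos(a))/9


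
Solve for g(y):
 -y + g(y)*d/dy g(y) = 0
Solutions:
 g(y) = -sqrt(C1 + y^2)
 g(y) = sqrt(C1 + y^2)


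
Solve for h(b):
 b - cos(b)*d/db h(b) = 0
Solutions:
 h(b) = C1 + Integral(b/cos(b), b)


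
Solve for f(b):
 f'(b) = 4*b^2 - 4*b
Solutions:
 f(b) = C1 + 4*b^3/3 - 2*b^2


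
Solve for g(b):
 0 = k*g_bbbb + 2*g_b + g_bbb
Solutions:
 g(b) = C1 + C2*exp(-b*((sqrt(((27 + k^(-2))^2 - 1/k^4)/k^2) + 27/k + k^(-3))^(1/3) + 1/k + 1/(k^2*(sqrt(((27 + k^(-2))^2 - 1/k^4)/k^2) + 27/k + k^(-3))^(1/3)))/3) + C3*exp(b*((sqrt(((27 + k^(-2))^2 - 1/k^4)/k^2) + 27/k + k^(-3))^(1/3) - sqrt(3)*I*(sqrt(((27 + k^(-2))^2 - 1/k^4)/k^2) + 27/k + k^(-3))^(1/3) - 2/k - 4/(k^2*(-1 + sqrt(3)*I)*(sqrt(((27 + k^(-2))^2 - 1/k^4)/k^2) + 27/k + k^(-3))^(1/3)))/6) + C4*exp(b*((sqrt(((27 + k^(-2))^2 - 1/k^4)/k^2) + 27/k + k^(-3))^(1/3) + sqrt(3)*I*(sqrt(((27 + k^(-2))^2 - 1/k^4)/k^2) + 27/k + k^(-3))^(1/3) - 2/k + 4/(k^2*(1 + sqrt(3)*I)*(sqrt(((27 + k^(-2))^2 - 1/k^4)/k^2) + 27/k + k^(-3))^(1/3)))/6)


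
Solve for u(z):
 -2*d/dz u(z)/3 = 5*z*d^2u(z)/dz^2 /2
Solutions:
 u(z) = C1 + C2*z^(11/15)


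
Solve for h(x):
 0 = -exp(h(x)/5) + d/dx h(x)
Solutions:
 h(x) = 5*log(-1/(C1 + x)) + 5*log(5)


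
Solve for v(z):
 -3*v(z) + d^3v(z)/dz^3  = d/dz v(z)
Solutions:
 v(z) = C1*exp(-z*(2*18^(1/3)/(sqrt(717) + 27)^(1/3) + 12^(1/3)*(sqrt(717) + 27)^(1/3))/12)*sin(2^(1/3)*3^(1/6)*z*(-2^(1/3)*3^(2/3)*(sqrt(717) + 27)^(1/3) + 6/(sqrt(717) + 27)^(1/3))/12) + C2*exp(-z*(2*18^(1/3)/(sqrt(717) + 27)^(1/3) + 12^(1/3)*(sqrt(717) + 27)^(1/3))/12)*cos(2^(1/3)*3^(1/6)*z*(-2^(1/3)*3^(2/3)*(sqrt(717) + 27)^(1/3) + 6/(sqrt(717) + 27)^(1/3))/12) + C3*exp(z*(2*18^(1/3)/(sqrt(717) + 27)^(1/3) + 12^(1/3)*(sqrt(717) + 27)^(1/3))/6)


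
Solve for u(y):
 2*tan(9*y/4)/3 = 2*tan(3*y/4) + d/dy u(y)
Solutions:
 u(y) = C1 + 8*log(cos(3*y/4))/3 - 8*log(cos(9*y/4))/27


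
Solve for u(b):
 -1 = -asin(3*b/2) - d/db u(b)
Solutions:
 u(b) = C1 - b*asin(3*b/2) + b - sqrt(4 - 9*b^2)/3


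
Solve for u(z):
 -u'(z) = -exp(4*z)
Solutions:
 u(z) = C1 + exp(4*z)/4


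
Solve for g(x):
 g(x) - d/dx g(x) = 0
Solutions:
 g(x) = C1*exp(x)


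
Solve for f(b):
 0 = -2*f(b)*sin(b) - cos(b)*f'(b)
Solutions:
 f(b) = C1*cos(b)^2


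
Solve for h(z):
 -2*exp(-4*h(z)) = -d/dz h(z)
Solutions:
 h(z) = log(-I*(C1 + 8*z)^(1/4))
 h(z) = log(I*(C1 + 8*z)^(1/4))
 h(z) = log(-(C1 + 8*z)^(1/4))
 h(z) = log(C1 + 8*z)/4


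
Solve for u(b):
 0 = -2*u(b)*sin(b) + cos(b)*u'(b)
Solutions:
 u(b) = C1/cos(b)^2


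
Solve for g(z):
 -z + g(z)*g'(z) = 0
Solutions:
 g(z) = -sqrt(C1 + z^2)
 g(z) = sqrt(C1 + z^2)


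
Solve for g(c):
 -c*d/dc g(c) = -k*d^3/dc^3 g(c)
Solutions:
 g(c) = C1 + Integral(C2*airyai(c*(1/k)^(1/3)) + C3*airybi(c*(1/k)^(1/3)), c)


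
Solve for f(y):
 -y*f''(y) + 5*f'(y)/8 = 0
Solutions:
 f(y) = C1 + C2*y^(13/8)


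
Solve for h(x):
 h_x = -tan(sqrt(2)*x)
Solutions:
 h(x) = C1 + sqrt(2)*log(cos(sqrt(2)*x))/2


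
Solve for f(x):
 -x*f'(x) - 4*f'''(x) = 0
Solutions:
 f(x) = C1 + Integral(C2*airyai(-2^(1/3)*x/2) + C3*airybi(-2^(1/3)*x/2), x)


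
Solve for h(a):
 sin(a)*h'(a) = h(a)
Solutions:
 h(a) = C1*sqrt(cos(a) - 1)/sqrt(cos(a) + 1)


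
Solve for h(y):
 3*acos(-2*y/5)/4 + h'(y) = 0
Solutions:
 h(y) = C1 - 3*y*acos(-2*y/5)/4 - 3*sqrt(25 - 4*y^2)/8


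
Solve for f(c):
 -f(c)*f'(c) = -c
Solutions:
 f(c) = -sqrt(C1 + c^2)
 f(c) = sqrt(C1 + c^2)


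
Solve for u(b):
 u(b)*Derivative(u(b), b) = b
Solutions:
 u(b) = -sqrt(C1 + b^2)
 u(b) = sqrt(C1 + b^2)


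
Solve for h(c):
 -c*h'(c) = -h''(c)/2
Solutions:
 h(c) = C1 + C2*erfi(c)


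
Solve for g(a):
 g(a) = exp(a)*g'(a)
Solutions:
 g(a) = C1*exp(-exp(-a))


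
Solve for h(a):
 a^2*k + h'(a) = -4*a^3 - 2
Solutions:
 h(a) = C1 - a^4 - a^3*k/3 - 2*a


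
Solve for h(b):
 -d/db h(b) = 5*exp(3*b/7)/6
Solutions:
 h(b) = C1 - 35*exp(3*b/7)/18


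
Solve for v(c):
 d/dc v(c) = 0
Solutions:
 v(c) = C1


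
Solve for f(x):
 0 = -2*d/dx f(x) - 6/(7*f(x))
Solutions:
 f(x) = -sqrt(C1 - 42*x)/7
 f(x) = sqrt(C1 - 42*x)/7


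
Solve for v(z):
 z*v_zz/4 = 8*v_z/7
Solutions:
 v(z) = C1 + C2*z^(39/7)


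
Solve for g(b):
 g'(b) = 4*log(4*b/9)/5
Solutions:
 g(b) = C1 + 4*b*log(b)/5 - 8*b*log(3)/5 - 4*b/5 + 8*b*log(2)/5


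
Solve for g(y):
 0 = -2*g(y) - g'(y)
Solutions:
 g(y) = C1*exp(-2*y)


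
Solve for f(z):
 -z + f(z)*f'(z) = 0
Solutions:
 f(z) = -sqrt(C1 + z^2)
 f(z) = sqrt(C1 + z^2)


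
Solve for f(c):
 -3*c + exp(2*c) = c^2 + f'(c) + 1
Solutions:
 f(c) = C1 - c^3/3 - 3*c^2/2 - c + exp(2*c)/2


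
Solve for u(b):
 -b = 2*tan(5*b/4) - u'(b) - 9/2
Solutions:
 u(b) = C1 + b^2/2 - 9*b/2 - 8*log(cos(5*b/4))/5


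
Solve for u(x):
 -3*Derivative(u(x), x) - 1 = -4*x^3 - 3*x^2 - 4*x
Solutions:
 u(x) = C1 + x^4/3 + x^3/3 + 2*x^2/3 - x/3


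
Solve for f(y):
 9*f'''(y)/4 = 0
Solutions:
 f(y) = C1 + C2*y + C3*y^2


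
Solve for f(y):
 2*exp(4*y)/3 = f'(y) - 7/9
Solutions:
 f(y) = C1 + 7*y/9 + exp(4*y)/6


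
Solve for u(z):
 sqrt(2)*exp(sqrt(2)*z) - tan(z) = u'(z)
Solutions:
 u(z) = C1 + exp(sqrt(2)*z) + log(cos(z))


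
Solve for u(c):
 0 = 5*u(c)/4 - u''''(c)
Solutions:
 u(c) = C1*exp(-sqrt(2)*5^(1/4)*c/2) + C2*exp(sqrt(2)*5^(1/4)*c/2) + C3*sin(sqrt(2)*5^(1/4)*c/2) + C4*cos(sqrt(2)*5^(1/4)*c/2)


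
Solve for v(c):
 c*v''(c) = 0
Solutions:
 v(c) = C1 + C2*c


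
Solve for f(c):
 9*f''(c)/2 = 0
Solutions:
 f(c) = C1 + C2*c


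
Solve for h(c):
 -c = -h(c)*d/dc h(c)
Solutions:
 h(c) = -sqrt(C1 + c^2)
 h(c) = sqrt(C1 + c^2)


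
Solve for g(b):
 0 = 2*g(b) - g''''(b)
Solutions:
 g(b) = C1*exp(-2^(1/4)*b) + C2*exp(2^(1/4)*b) + C3*sin(2^(1/4)*b) + C4*cos(2^(1/4)*b)


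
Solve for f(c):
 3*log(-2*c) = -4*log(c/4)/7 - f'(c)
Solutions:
 f(c) = C1 - 25*c*log(c)/7 + c*(-13*log(2)/7 + 25/7 - 3*I*pi)


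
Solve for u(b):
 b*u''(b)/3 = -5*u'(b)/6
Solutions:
 u(b) = C1 + C2/b^(3/2)


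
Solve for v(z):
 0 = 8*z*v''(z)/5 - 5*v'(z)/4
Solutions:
 v(z) = C1 + C2*z^(57/32)


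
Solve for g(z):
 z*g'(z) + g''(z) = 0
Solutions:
 g(z) = C1 + C2*erf(sqrt(2)*z/2)


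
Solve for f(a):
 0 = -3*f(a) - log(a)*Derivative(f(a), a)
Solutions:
 f(a) = C1*exp(-3*li(a))


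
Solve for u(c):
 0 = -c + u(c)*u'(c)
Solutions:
 u(c) = -sqrt(C1 + c^2)
 u(c) = sqrt(C1 + c^2)


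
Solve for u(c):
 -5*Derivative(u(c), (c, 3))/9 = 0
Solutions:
 u(c) = C1 + C2*c + C3*c^2


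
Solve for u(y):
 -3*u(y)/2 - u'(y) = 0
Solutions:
 u(y) = C1*exp(-3*y/2)


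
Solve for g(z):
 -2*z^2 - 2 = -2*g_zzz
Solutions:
 g(z) = C1 + C2*z + C3*z^2 + z^5/60 + z^3/6


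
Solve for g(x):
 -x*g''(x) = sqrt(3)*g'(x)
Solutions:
 g(x) = C1 + C2*x^(1 - sqrt(3))


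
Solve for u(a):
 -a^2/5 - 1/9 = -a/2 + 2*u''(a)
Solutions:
 u(a) = C1 + C2*a - a^4/120 + a^3/24 - a^2/36


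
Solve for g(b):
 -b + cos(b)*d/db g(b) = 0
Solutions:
 g(b) = C1 + Integral(b/cos(b), b)


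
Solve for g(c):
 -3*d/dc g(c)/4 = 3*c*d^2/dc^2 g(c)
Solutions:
 g(c) = C1 + C2*c^(3/4)


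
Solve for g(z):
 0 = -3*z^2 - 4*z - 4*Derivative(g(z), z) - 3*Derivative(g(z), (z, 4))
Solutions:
 g(z) = C1 + C4*exp(-6^(2/3)*z/3) - z^3/4 - z^2/2 + (C2*sin(2^(2/3)*3^(1/6)*z/2) + C3*cos(2^(2/3)*3^(1/6)*z/2))*exp(6^(2/3)*z/6)


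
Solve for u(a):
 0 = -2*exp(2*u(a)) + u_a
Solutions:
 u(a) = log(-sqrt(-1/(C1 + 2*a))) - log(2)/2
 u(a) = log(-1/(C1 + 2*a))/2 - log(2)/2


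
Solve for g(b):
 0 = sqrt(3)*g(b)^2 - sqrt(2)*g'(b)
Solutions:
 g(b) = -2/(C1 + sqrt(6)*b)


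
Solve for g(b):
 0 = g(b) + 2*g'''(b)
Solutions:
 g(b) = C3*exp(-2^(2/3)*b/2) + (C1*sin(2^(2/3)*sqrt(3)*b/4) + C2*cos(2^(2/3)*sqrt(3)*b/4))*exp(2^(2/3)*b/4)


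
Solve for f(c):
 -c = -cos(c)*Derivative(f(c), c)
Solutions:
 f(c) = C1 + Integral(c/cos(c), c)


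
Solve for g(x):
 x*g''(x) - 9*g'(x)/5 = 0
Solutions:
 g(x) = C1 + C2*x^(14/5)


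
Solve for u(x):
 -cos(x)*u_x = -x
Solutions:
 u(x) = C1 + Integral(x/cos(x), x)


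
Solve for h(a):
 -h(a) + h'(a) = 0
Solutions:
 h(a) = C1*exp(a)


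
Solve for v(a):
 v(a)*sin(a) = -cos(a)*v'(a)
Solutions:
 v(a) = C1*cos(a)


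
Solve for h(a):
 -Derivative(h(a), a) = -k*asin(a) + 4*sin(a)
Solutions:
 h(a) = C1 + k*(a*asin(a) + sqrt(1 - a^2)) + 4*cos(a)


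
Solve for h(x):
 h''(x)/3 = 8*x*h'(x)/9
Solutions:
 h(x) = C1 + C2*erfi(2*sqrt(3)*x/3)


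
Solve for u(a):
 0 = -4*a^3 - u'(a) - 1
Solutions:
 u(a) = C1 - a^4 - a


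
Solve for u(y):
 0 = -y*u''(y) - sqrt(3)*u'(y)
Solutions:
 u(y) = C1 + C2*y^(1 - sqrt(3))


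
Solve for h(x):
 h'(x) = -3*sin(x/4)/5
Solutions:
 h(x) = C1 + 12*cos(x/4)/5


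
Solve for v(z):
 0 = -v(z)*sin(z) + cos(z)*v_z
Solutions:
 v(z) = C1/cos(z)


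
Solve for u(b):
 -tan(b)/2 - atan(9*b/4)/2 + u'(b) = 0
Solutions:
 u(b) = C1 + b*atan(9*b/4)/2 - log(81*b^2 + 16)/9 - log(cos(b))/2


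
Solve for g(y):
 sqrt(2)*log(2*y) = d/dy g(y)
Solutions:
 g(y) = C1 + sqrt(2)*y*log(y) - sqrt(2)*y + sqrt(2)*y*log(2)


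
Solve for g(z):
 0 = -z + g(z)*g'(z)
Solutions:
 g(z) = -sqrt(C1 + z^2)
 g(z) = sqrt(C1 + z^2)


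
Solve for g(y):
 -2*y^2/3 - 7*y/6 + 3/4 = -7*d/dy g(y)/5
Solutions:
 g(y) = C1 + 10*y^3/63 + 5*y^2/12 - 15*y/28


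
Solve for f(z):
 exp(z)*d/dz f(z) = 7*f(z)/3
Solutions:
 f(z) = C1*exp(-7*exp(-z)/3)


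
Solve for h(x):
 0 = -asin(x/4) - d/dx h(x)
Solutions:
 h(x) = C1 - x*asin(x/4) - sqrt(16 - x^2)


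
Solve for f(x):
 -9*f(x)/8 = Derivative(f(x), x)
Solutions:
 f(x) = C1*exp(-9*x/8)


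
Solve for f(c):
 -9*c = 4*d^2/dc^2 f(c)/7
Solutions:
 f(c) = C1 + C2*c - 21*c^3/8


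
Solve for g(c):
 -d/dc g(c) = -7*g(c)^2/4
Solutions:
 g(c) = -4/(C1 + 7*c)


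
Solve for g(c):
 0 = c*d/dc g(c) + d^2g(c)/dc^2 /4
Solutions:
 g(c) = C1 + C2*erf(sqrt(2)*c)


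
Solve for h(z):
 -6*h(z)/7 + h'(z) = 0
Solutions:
 h(z) = C1*exp(6*z/7)


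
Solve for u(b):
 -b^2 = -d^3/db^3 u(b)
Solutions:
 u(b) = C1 + C2*b + C3*b^2 + b^5/60


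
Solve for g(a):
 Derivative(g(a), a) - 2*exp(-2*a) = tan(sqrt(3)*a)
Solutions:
 g(a) = C1 + sqrt(3)*log(tan(sqrt(3)*a)^2 + 1)/6 - exp(-2*a)


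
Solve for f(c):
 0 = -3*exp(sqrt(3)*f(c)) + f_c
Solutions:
 f(c) = sqrt(3)*(2*log(-1/(C1 + 3*c)) - log(3))/6


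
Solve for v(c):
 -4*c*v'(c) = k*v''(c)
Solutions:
 v(c) = C1 + C2*sqrt(k)*erf(sqrt(2)*c*sqrt(1/k))


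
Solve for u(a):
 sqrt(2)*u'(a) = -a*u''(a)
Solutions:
 u(a) = C1 + C2*a^(1 - sqrt(2))


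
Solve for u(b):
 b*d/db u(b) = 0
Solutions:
 u(b) = C1


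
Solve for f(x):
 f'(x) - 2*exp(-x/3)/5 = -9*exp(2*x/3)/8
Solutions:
 f(x) = C1 - 27*exp(2*x/3)/16 - 6*exp(-x/3)/5


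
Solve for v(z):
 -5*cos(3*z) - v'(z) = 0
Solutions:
 v(z) = C1 - 5*sin(3*z)/3


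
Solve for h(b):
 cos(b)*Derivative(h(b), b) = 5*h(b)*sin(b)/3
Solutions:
 h(b) = C1/cos(b)^(5/3)


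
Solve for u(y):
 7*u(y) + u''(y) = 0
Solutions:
 u(y) = C1*sin(sqrt(7)*y) + C2*cos(sqrt(7)*y)


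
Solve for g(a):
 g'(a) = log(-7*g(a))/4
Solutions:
 -4*Integral(1/(log(-_y) + log(7)), (_y, g(a))) = C1 - a


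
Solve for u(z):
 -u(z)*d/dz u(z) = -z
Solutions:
 u(z) = -sqrt(C1 + z^2)
 u(z) = sqrt(C1 + z^2)


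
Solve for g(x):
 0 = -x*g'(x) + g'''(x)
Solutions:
 g(x) = C1 + Integral(C2*airyai(x) + C3*airybi(x), x)


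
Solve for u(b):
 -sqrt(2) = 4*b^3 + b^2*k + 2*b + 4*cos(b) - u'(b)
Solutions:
 u(b) = C1 + b^4 + b^3*k/3 + b^2 + sqrt(2)*b + 4*sin(b)


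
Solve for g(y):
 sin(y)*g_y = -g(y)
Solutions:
 g(y) = C1*sqrt(cos(y) + 1)/sqrt(cos(y) - 1)


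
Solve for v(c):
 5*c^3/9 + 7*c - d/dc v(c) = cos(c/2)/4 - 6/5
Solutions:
 v(c) = C1 + 5*c^4/36 + 7*c^2/2 + 6*c/5 - sin(c/2)/2


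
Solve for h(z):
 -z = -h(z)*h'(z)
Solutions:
 h(z) = -sqrt(C1 + z^2)
 h(z) = sqrt(C1 + z^2)


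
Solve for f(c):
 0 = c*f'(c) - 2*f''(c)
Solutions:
 f(c) = C1 + C2*erfi(c/2)


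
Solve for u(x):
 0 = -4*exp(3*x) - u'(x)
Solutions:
 u(x) = C1 - 4*exp(3*x)/3


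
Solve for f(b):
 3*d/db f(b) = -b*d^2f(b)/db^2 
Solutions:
 f(b) = C1 + C2/b^2


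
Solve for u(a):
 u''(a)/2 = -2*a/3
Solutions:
 u(a) = C1 + C2*a - 2*a^3/9


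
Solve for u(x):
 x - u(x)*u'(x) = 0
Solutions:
 u(x) = -sqrt(C1 + x^2)
 u(x) = sqrt(C1 + x^2)


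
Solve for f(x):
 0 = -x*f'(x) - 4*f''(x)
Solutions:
 f(x) = C1 + C2*erf(sqrt(2)*x/4)


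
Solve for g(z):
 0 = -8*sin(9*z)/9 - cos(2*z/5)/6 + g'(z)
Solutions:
 g(z) = C1 + 5*sin(2*z/5)/12 - 8*cos(9*z)/81


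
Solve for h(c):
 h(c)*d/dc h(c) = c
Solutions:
 h(c) = -sqrt(C1 + c^2)
 h(c) = sqrt(C1 + c^2)


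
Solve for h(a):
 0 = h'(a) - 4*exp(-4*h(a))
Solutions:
 h(a) = log(-I*(C1 + 16*a)^(1/4))
 h(a) = log(I*(C1 + 16*a)^(1/4))
 h(a) = log(-(C1 + 16*a)^(1/4))
 h(a) = log(C1 + 16*a)/4


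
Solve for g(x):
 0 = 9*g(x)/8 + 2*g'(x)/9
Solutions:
 g(x) = C1*exp(-81*x/16)


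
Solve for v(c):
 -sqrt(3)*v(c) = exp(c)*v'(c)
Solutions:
 v(c) = C1*exp(sqrt(3)*exp(-c))


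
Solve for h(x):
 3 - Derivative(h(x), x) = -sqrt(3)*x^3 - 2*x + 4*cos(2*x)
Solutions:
 h(x) = C1 + sqrt(3)*x^4/4 + x^2 + 3*x - 2*sin(2*x)


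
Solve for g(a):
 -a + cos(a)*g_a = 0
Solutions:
 g(a) = C1 + Integral(a/cos(a), a)


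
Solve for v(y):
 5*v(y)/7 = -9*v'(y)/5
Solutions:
 v(y) = C1*exp(-25*y/63)


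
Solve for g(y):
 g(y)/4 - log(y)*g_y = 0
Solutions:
 g(y) = C1*exp(li(y)/4)


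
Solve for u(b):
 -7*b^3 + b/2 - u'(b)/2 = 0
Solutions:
 u(b) = C1 - 7*b^4/2 + b^2/2


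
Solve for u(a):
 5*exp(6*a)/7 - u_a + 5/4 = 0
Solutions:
 u(a) = C1 + 5*a/4 + 5*exp(6*a)/42


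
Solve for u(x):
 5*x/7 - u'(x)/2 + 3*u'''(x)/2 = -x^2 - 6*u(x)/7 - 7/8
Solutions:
 u(x) = C1*exp(7^(1/3)*x*(7/(sqrt(2867) + 54)^(1/3) + 7^(1/3)*(sqrt(2867) + 54)^(1/3))/42)*sin(sqrt(3)*7^(1/3)*x*(-7^(1/3)*(sqrt(2867) + 54)^(1/3) + 7/(sqrt(2867) + 54)^(1/3))/42) + C2*exp(7^(1/3)*x*(7/(sqrt(2867) + 54)^(1/3) + 7^(1/3)*(sqrt(2867) + 54)^(1/3))/42)*cos(sqrt(3)*7^(1/3)*x*(-7^(1/3)*(sqrt(2867) + 54)^(1/3) + 7/(sqrt(2867) + 54)^(1/3))/42) + C3*exp(-7^(1/3)*x*(7/(sqrt(2867) + 54)^(1/3) + 7^(1/3)*(sqrt(2867) + 54)^(1/3))/21) - 7*x^2/6 - 79*x/36 - 497/216


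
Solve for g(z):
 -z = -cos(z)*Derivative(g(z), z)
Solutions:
 g(z) = C1 + Integral(z/cos(z), z)


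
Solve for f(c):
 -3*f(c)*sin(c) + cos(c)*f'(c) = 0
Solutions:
 f(c) = C1/cos(c)^3


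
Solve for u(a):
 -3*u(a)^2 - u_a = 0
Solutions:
 u(a) = 1/(C1 + 3*a)


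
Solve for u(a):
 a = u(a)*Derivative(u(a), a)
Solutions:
 u(a) = -sqrt(C1 + a^2)
 u(a) = sqrt(C1 + a^2)


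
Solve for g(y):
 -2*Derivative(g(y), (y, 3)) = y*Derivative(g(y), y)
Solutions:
 g(y) = C1 + Integral(C2*airyai(-2^(2/3)*y/2) + C3*airybi(-2^(2/3)*y/2), y)


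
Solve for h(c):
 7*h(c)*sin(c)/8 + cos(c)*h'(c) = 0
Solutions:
 h(c) = C1*cos(c)^(7/8)


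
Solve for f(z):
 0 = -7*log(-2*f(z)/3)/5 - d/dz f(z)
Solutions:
 5*Integral(1/(log(-_y) - log(3) + log(2)), (_y, f(z)))/7 = C1 - z


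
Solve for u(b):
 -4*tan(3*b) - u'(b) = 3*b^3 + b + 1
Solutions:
 u(b) = C1 - 3*b^4/4 - b^2/2 - b + 4*log(cos(3*b))/3


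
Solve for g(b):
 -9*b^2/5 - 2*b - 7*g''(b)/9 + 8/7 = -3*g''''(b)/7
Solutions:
 g(b) = C1 + C2*b + C3*exp(-7*sqrt(3)*b/9) + C4*exp(7*sqrt(3)*b/9) - 27*b^4/140 - 3*b^3/7 - 927*b^2/1715


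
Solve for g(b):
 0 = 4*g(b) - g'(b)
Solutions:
 g(b) = C1*exp(4*b)


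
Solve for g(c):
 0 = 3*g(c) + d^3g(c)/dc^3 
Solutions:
 g(c) = C3*exp(-3^(1/3)*c) + (C1*sin(3^(5/6)*c/2) + C2*cos(3^(5/6)*c/2))*exp(3^(1/3)*c/2)


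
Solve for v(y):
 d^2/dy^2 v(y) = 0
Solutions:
 v(y) = C1 + C2*y


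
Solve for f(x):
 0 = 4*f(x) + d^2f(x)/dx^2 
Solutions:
 f(x) = C1*sin(2*x) + C2*cos(2*x)


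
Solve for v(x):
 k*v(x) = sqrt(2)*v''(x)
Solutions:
 v(x) = C1*exp(-2^(3/4)*sqrt(k)*x/2) + C2*exp(2^(3/4)*sqrt(k)*x/2)


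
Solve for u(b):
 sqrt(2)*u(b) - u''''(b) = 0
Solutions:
 u(b) = C1*exp(-2^(1/8)*b) + C2*exp(2^(1/8)*b) + C3*sin(2^(1/8)*b) + C4*cos(2^(1/8)*b)


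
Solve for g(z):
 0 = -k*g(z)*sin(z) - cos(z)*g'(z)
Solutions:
 g(z) = C1*exp(k*log(cos(z)))


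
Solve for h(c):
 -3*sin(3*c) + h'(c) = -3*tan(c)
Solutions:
 h(c) = C1 + 3*log(cos(c)) - cos(3*c)


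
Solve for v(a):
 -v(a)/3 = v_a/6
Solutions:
 v(a) = C1*exp(-2*a)


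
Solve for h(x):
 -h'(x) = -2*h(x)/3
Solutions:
 h(x) = C1*exp(2*x/3)


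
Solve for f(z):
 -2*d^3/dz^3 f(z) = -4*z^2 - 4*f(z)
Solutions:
 f(z) = C3*exp(2^(1/3)*z) - z^2 + (C1*sin(2^(1/3)*sqrt(3)*z/2) + C2*cos(2^(1/3)*sqrt(3)*z/2))*exp(-2^(1/3)*z/2)


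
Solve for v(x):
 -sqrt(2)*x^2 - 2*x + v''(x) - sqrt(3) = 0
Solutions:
 v(x) = C1 + C2*x + sqrt(2)*x^4/12 + x^3/3 + sqrt(3)*x^2/2


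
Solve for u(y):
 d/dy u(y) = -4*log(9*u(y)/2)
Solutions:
 -Integral(1/(-log(_y) - 2*log(3) + log(2)), (_y, u(y)))/4 = C1 - y


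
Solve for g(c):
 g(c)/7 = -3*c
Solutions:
 g(c) = -21*c


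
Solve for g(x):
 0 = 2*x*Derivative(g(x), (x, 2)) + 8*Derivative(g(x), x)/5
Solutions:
 g(x) = C1 + C2*x^(1/5)


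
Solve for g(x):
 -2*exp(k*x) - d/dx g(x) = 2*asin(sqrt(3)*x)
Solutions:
 g(x) = C1 - 2*x*asin(sqrt(3)*x) - 2*sqrt(3)*sqrt(1 - 3*x^2)/3 - 2*Piecewise((exp(k*x)/k, Ne(k, 0)), (x, True))


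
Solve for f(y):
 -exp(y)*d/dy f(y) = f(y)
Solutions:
 f(y) = C1*exp(exp(-y))


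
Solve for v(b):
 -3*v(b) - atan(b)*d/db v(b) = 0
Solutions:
 v(b) = C1*exp(-3*Integral(1/atan(b), b))


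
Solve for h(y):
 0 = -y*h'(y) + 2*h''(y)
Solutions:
 h(y) = C1 + C2*erfi(y/2)


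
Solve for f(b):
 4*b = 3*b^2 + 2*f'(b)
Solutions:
 f(b) = C1 - b^3/2 + b^2


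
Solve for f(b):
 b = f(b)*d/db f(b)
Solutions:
 f(b) = -sqrt(C1 + b^2)
 f(b) = sqrt(C1 + b^2)


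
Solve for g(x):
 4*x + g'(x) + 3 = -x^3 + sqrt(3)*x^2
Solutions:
 g(x) = C1 - x^4/4 + sqrt(3)*x^3/3 - 2*x^2 - 3*x


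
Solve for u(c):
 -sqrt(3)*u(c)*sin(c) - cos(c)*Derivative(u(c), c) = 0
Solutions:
 u(c) = C1*cos(c)^(sqrt(3))


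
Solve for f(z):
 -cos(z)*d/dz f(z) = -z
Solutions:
 f(z) = C1 + Integral(z/cos(z), z)


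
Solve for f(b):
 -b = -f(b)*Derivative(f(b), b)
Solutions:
 f(b) = -sqrt(C1 + b^2)
 f(b) = sqrt(C1 + b^2)


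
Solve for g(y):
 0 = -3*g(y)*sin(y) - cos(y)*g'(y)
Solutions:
 g(y) = C1*cos(y)^3


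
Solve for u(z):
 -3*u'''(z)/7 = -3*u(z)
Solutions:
 u(z) = C3*exp(7^(1/3)*z) + (C1*sin(sqrt(3)*7^(1/3)*z/2) + C2*cos(sqrt(3)*7^(1/3)*z/2))*exp(-7^(1/3)*z/2)


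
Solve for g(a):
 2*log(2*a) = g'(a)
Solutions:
 g(a) = C1 + 2*a*log(a) - 2*a + a*log(4)


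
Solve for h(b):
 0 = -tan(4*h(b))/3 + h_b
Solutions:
 h(b) = -asin(C1*exp(4*b/3))/4 + pi/4
 h(b) = asin(C1*exp(4*b/3))/4


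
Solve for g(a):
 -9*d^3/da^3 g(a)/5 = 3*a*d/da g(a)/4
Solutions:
 g(a) = C1 + Integral(C2*airyai(-90^(1/3)*a/6) + C3*airybi(-90^(1/3)*a/6), a)


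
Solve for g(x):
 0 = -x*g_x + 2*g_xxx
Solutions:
 g(x) = C1 + Integral(C2*airyai(2^(2/3)*x/2) + C3*airybi(2^(2/3)*x/2), x)


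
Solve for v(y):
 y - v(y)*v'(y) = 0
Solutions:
 v(y) = -sqrt(C1 + y^2)
 v(y) = sqrt(C1 + y^2)


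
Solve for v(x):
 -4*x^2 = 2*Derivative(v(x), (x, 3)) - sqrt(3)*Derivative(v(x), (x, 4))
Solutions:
 v(x) = C1 + C2*x + C3*x^2 + C4*exp(2*sqrt(3)*x/3) - x^5/30 - sqrt(3)*x^4/12 - x^3/2


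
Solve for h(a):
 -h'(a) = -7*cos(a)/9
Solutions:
 h(a) = C1 + 7*sin(a)/9


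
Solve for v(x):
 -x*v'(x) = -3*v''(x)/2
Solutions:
 v(x) = C1 + C2*erfi(sqrt(3)*x/3)


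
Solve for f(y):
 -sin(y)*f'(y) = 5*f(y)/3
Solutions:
 f(y) = C1*(cos(y) + 1)^(5/6)/(cos(y) - 1)^(5/6)


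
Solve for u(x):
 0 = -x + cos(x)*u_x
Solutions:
 u(x) = C1 + Integral(x/cos(x), x)


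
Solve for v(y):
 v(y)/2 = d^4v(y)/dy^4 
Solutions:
 v(y) = C1*exp(-2^(3/4)*y/2) + C2*exp(2^(3/4)*y/2) + C3*sin(2^(3/4)*y/2) + C4*cos(2^(3/4)*y/2)


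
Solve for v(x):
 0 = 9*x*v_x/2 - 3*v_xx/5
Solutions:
 v(x) = C1 + C2*erfi(sqrt(15)*x/2)


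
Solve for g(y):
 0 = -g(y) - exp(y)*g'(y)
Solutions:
 g(y) = C1*exp(exp(-y))


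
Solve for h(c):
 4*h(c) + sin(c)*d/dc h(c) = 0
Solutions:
 h(c) = C1*(cos(c)^2 + 2*cos(c) + 1)/(cos(c)^2 - 2*cos(c) + 1)


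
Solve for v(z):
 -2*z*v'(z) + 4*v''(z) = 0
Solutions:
 v(z) = C1 + C2*erfi(z/2)


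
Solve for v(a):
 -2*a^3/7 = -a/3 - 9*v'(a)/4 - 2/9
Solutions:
 v(a) = C1 + 2*a^4/63 - 2*a^2/27 - 8*a/81


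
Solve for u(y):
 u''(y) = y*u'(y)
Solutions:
 u(y) = C1 + C2*erfi(sqrt(2)*y/2)


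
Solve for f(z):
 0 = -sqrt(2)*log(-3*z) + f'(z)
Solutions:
 f(z) = C1 + sqrt(2)*z*log(-z) + sqrt(2)*z*(-1 + log(3))


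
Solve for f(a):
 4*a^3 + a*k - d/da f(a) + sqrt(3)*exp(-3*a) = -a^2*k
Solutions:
 f(a) = C1 + a^4 + a^3*k/3 + a^2*k/2 - sqrt(3)*exp(-3*a)/3


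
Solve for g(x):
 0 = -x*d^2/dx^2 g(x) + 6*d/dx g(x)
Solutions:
 g(x) = C1 + C2*x^7


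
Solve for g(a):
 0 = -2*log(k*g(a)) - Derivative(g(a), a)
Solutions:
 li(k*g(a))/k = C1 - 2*a


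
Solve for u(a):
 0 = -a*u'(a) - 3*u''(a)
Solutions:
 u(a) = C1 + C2*erf(sqrt(6)*a/6)


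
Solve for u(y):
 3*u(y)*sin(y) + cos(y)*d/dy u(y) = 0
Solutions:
 u(y) = C1*cos(y)^3


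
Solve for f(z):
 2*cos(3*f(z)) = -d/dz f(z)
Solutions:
 f(z) = -asin((C1 + exp(12*z))/(C1 - exp(12*z)))/3 + pi/3
 f(z) = asin((C1 + exp(12*z))/(C1 - exp(12*z)))/3


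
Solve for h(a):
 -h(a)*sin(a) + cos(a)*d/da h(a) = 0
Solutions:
 h(a) = C1/cos(a)


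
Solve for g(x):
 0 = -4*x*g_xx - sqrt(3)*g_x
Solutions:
 g(x) = C1 + C2*x^(1 - sqrt(3)/4)


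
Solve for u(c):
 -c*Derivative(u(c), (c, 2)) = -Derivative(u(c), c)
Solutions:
 u(c) = C1 + C2*c^2


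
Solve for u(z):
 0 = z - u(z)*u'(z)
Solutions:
 u(z) = -sqrt(C1 + z^2)
 u(z) = sqrt(C1 + z^2)


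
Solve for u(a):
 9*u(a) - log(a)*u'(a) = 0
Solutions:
 u(a) = C1*exp(9*li(a))


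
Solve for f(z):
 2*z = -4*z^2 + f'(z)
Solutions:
 f(z) = C1 + 4*z^3/3 + z^2


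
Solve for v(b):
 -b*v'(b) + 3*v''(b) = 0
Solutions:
 v(b) = C1 + C2*erfi(sqrt(6)*b/6)


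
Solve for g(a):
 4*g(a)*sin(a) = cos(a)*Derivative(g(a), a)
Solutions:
 g(a) = C1/cos(a)^4


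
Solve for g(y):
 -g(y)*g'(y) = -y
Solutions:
 g(y) = -sqrt(C1 + y^2)
 g(y) = sqrt(C1 + y^2)


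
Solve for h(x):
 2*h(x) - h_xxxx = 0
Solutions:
 h(x) = C1*exp(-2^(1/4)*x) + C2*exp(2^(1/4)*x) + C3*sin(2^(1/4)*x) + C4*cos(2^(1/4)*x)


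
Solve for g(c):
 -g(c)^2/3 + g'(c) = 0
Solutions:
 g(c) = -3/(C1 + c)


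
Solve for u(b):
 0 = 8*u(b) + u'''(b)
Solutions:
 u(b) = C3*exp(-2*b) + (C1*sin(sqrt(3)*b) + C2*cos(sqrt(3)*b))*exp(b)


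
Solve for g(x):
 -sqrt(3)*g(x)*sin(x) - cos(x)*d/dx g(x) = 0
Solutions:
 g(x) = C1*cos(x)^(sqrt(3))


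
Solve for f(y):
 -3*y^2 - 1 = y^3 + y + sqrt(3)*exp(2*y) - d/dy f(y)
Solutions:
 f(y) = C1 + y^4/4 + y^3 + y^2/2 + y + sqrt(3)*exp(2*y)/2


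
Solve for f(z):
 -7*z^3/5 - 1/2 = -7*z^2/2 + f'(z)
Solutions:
 f(z) = C1 - 7*z^4/20 + 7*z^3/6 - z/2


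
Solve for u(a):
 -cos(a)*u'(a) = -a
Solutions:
 u(a) = C1 + Integral(a/cos(a), a)


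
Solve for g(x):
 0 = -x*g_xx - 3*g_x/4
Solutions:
 g(x) = C1 + C2*x^(1/4)


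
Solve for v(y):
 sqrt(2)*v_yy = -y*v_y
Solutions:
 v(y) = C1 + C2*erf(2^(1/4)*y/2)


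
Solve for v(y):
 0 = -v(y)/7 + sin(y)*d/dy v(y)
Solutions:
 v(y) = C1*(cos(y) - 1)^(1/14)/(cos(y) + 1)^(1/14)


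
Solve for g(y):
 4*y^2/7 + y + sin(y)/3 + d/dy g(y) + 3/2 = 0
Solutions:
 g(y) = C1 - 4*y^3/21 - y^2/2 - 3*y/2 + cos(y)/3


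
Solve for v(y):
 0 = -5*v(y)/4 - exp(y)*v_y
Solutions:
 v(y) = C1*exp(5*exp(-y)/4)


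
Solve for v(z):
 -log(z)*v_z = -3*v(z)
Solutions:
 v(z) = C1*exp(3*li(z))


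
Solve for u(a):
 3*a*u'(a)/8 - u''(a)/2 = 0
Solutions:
 u(a) = C1 + C2*erfi(sqrt(6)*a/4)


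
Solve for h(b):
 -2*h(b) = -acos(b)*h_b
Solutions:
 h(b) = C1*exp(2*Integral(1/acos(b), b))


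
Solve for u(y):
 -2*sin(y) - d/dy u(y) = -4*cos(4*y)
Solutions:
 u(y) = C1 + sin(4*y) + 2*cos(y)


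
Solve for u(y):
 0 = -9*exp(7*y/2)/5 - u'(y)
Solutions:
 u(y) = C1 - 18*exp(7*y/2)/35


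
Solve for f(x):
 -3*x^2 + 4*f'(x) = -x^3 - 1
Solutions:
 f(x) = C1 - x^4/16 + x^3/4 - x/4


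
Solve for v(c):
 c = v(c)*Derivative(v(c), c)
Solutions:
 v(c) = -sqrt(C1 + c^2)
 v(c) = sqrt(C1 + c^2)


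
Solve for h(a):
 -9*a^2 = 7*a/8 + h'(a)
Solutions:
 h(a) = C1 - 3*a^3 - 7*a^2/16


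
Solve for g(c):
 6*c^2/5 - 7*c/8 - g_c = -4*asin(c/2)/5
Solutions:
 g(c) = C1 + 2*c^3/5 - 7*c^2/16 + 4*c*asin(c/2)/5 + 4*sqrt(4 - c^2)/5


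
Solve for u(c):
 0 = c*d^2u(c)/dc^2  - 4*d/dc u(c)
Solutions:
 u(c) = C1 + C2*c^5


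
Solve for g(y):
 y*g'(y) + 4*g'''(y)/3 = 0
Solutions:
 g(y) = C1 + Integral(C2*airyai(-6^(1/3)*y/2) + C3*airybi(-6^(1/3)*y/2), y)


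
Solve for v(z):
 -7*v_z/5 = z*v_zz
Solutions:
 v(z) = C1 + C2/z^(2/5)


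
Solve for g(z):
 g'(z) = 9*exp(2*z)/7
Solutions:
 g(z) = C1 + 9*exp(2*z)/14


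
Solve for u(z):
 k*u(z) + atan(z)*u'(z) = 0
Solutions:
 u(z) = C1*exp(-k*Integral(1/atan(z), z))


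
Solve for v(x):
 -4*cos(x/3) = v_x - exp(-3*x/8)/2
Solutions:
 v(x) = C1 - 12*sin(x/3) - 4*exp(-3*x/8)/3


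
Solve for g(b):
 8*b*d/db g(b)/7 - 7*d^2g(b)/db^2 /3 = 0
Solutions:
 g(b) = C1 + C2*erfi(2*sqrt(3)*b/7)


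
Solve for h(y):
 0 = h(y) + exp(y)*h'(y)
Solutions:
 h(y) = C1*exp(exp(-y))


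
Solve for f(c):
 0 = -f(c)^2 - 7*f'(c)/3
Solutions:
 f(c) = 7/(C1 + 3*c)


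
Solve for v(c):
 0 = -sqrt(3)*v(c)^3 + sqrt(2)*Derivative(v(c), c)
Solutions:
 v(c) = -sqrt(-1/(C1 + sqrt(6)*c))
 v(c) = sqrt(-1/(C1 + sqrt(6)*c))


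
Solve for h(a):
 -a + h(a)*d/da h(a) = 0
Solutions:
 h(a) = -sqrt(C1 + a^2)
 h(a) = sqrt(C1 + a^2)


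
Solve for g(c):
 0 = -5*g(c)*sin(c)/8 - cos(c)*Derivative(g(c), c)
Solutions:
 g(c) = C1*cos(c)^(5/8)


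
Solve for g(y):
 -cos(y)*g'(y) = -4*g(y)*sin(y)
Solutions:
 g(y) = C1/cos(y)^4


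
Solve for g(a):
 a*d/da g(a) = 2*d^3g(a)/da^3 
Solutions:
 g(a) = C1 + Integral(C2*airyai(2^(2/3)*a/2) + C3*airybi(2^(2/3)*a/2), a)


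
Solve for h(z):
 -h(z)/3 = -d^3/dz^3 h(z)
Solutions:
 h(z) = C3*exp(3^(2/3)*z/3) + (C1*sin(3^(1/6)*z/2) + C2*cos(3^(1/6)*z/2))*exp(-3^(2/3)*z/6)


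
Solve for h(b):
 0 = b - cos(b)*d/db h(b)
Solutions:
 h(b) = C1 + Integral(b/cos(b), b)


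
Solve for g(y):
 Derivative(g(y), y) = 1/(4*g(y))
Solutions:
 g(y) = -sqrt(C1 + 2*y)/2
 g(y) = sqrt(C1 + 2*y)/2


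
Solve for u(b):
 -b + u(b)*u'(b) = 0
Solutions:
 u(b) = -sqrt(C1 + b^2)
 u(b) = sqrt(C1 + b^2)


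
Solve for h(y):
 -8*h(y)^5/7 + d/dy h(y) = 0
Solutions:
 h(y) = -7^(1/4)*(-1/(C1 + 32*y))^(1/4)
 h(y) = 7^(1/4)*(-1/(C1 + 32*y))^(1/4)
 h(y) = -7^(1/4)*I*(-1/(C1 + 32*y))^(1/4)
 h(y) = 7^(1/4)*I*(-1/(C1 + 32*y))^(1/4)


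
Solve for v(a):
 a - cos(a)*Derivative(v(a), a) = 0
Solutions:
 v(a) = C1 + Integral(a/cos(a), a)


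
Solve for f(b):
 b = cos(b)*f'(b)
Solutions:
 f(b) = C1 + Integral(b/cos(b), b)


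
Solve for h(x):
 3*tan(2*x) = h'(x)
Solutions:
 h(x) = C1 - 3*log(cos(2*x))/2


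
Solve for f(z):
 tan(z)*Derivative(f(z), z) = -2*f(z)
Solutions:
 f(z) = C1/sin(z)^2


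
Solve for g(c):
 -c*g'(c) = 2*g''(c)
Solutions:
 g(c) = C1 + C2*erf(c/2)


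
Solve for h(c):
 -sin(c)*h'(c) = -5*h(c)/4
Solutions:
 h(c) = C1*(cos(c) - 1)^(5/8)/(cos(c) + 1)^(5/8)


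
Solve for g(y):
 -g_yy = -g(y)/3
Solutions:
 g(y) = C1*exp(-sqrt(3)*y/3) + C2*exp(sqrt(3)*y/3)


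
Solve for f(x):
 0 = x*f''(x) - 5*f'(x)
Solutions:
 f(x) = C1 + C2*x^6


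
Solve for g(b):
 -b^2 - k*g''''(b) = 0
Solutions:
 g(b) = C1 + C2*b + C3*b^2 + C4*b^3 - b^6/(360*k)


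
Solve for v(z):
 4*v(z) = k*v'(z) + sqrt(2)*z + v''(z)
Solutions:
 v(z) = C1*exp(z*(-k + sqrt(k^2 + 16))/2) + C2*exp(-z*(k + sqrt(k^2 + 16))/2) + sqrt(2)*k/16 + sqrt(2)*z/4


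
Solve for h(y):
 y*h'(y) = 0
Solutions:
 h(y) = C1


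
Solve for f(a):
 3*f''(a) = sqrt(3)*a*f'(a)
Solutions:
 f(a) = C1 + C2*erfi(sqrt(2)*3^(3/4)*a/6)


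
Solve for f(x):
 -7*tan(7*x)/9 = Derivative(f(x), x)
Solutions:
 f(x) = C1 + log(cos(7*x))/9


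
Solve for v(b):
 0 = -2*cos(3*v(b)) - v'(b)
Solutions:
 v(b) = -asin((C1 + exp(12*b))/(C1 - exp(12*b)))/3 + pi/3
 v(b) = asin((C1 + exp(12*b))/(C1 - exp(12*b)))/3


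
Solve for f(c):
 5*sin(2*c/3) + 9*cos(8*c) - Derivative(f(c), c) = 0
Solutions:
 f(c) = C1 + 9*sin(8*c)/8 - 15*cos(2*c/3)/2


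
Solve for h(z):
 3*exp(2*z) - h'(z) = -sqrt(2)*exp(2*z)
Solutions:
 h(z) = C1 + sqrt(2)*exp(2*z)/2 + 3*exp(2*z)/2


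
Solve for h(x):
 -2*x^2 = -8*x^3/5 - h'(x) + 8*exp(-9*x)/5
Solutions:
 h(x) = C1 - 2*x^4/5 + 2*x^3/3 - 8*exp(-9*x)/45


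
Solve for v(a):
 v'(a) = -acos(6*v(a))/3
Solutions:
 Integral(1/acos(6*_y), (_y, v(a))) = C1 - a/3


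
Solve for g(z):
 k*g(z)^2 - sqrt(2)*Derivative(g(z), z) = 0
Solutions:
 g(z) = -2/(C1 + sqrt(2)*k*z)


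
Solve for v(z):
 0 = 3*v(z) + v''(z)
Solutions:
 v(z) = C1*sin(sqrt(3)*z) + C2*cos(sqrt(3)*z)


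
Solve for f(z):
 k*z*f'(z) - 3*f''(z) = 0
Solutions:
 f(z) = Piecewise((-sqrt(6)*sqrt(pi)*C1*erf(sqrt(6)*z*sqrt(-k)/6)/(2*sqrt(-k)) - C2, (k > 0) | (k < 0)), (-C1*z - C2, True))


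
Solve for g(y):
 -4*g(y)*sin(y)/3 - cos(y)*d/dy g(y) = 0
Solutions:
 g(y) = C1*cos(y)^(4/3)


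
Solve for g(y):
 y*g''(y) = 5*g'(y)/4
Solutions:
 g(y) = C1 + C2*y^(9/4)


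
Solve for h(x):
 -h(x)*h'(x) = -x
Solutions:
 h(x) = -sqrt(C1 + x^2)
 h(x) = sqrt(C1 + x^2)


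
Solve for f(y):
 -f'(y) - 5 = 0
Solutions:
 f(y) = C1 - 5*y


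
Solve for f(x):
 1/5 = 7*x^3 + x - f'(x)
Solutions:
 f(x) = C1 + 7*x^4/4 + x^2/2 - x/5


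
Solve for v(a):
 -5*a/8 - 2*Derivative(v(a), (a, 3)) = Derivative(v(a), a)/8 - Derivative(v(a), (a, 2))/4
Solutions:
 v(a) = C1 - 5*a^2/2 - 10*a + (C2*sin(sqrt(15)*a/16) + C3*cos(sqrt(15)*a/16))*exp(a/16)


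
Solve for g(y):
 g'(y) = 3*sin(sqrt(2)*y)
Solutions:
 g(y) = C1 - 3*sqrt(2)*cos(sqrt(2)*y)/2


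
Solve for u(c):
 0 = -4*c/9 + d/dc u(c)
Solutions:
 u(c) = C1 + 2*c^2/9


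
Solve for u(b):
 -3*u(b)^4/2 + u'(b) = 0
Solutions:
 u(b) = 2^(1/3)*(-1/(C1 + 9*b))^(1/3)
 u(b) = 2^(1/3)*(-1/(C1 + 3*b))^(1/3)*(-3^(2/3) - 3*3^(1/6)*I)/6
 u(b) = 2^(1/3)*(-1/(C1 + 3*b))^(1/3)*(-3^(2/3) + 3*3^(1/6)*I)/6


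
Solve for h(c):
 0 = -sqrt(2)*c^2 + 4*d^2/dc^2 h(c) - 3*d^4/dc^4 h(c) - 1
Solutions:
 h(c) = C1 + C2*c + C3*exp(-2*sqrt(3)*c/3) + C4*exp(2*sqrt(3)*c/3) + sqrt(2)*c^4/48 + c^2*(2 + 3*sqrt(2))/16


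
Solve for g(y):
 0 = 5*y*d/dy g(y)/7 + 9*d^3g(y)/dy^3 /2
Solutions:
 g(y) = C1 + Integral(C2*airyai(-1470^(1/3)*y/21) + C3*airybi(-1470^(1/3)*y/21), y)


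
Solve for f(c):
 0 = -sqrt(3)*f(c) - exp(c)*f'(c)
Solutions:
 f(c) = C1*exp(sqrt(3)*exp(-c))


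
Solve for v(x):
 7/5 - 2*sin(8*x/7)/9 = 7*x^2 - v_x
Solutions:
 v(x) = C1 + 7*x^3/3 - 7*x/5 - 7*cos(8*x/7)/36


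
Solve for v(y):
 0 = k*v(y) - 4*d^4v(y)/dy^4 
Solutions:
 v(y) = C1*exp(-sqrt(2)*k^(1/4)*y/2) + C2*exp(sqrt(2)*k^(1/4)*y/2) + C3*exp(-sqrt(2)*I*k^(1/4)*y/2) + C4*exp(sqrt(2)*I*k^(1/4)*y/2)


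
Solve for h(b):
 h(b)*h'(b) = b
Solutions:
 h(b) = -sqrt(C1 + b^2)
 h(b) = sqrt(C1 + b^2)


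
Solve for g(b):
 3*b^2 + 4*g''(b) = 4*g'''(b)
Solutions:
 g(b) = C1 + C2*b + C3*exp(b) - b^4/16 - b^3/4 - 3*b^2/4


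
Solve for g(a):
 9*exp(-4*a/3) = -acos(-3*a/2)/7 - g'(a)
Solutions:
 g(a) = C1 - a*acos(-3*a/2)/7 - sqrt(4 - 9*a^2)/21 + 27*exp(-4*a/3)/4


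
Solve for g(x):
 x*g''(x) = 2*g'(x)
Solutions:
 g(x) = C1 + C2*x^3


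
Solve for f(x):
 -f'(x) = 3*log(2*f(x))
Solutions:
 Integral(1/(log(_y) + log(2)), (_y, f(x)))/3 = C1 - x


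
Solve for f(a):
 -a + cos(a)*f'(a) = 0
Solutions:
 f(a) = C1 + Integral(a/cos(a), a)


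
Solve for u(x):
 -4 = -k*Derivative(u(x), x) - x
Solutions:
 u(x) = C1 - x^2/(2*k) + 4*x/k


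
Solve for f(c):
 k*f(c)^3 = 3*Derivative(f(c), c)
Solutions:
 f(c) = -sqrt(6)*sqrt(-1/(C1 + c*k))/2
 f(c) = sqrt(6)*sqrt(-1/(C1 + c*k))/2


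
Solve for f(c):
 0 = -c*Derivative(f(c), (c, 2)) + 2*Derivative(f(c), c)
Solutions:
 f(c) = C1 + C2*c^3


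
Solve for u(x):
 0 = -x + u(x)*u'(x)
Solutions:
 u(x) = -sqrt(C1 + x^2)
 u(x) = sqrt(C1 + x^2)


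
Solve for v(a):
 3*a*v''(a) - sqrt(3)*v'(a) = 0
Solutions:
 v(a) = C1 + C2*a^(sqrt(3)/3 + 1)


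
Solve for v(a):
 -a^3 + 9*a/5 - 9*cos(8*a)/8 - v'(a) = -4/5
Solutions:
 v(a) = C1 - a^4/4 + 9*a^2/10 + 4*a/5 - 9*sin(8*a)/64


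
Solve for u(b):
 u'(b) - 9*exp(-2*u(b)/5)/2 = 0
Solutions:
 u(b) = 5*log(-sqrt(C1 + 9*b)) - 5*log(5)/2
 u(b) = 5*log(C1 + 9*b)/2 - 5*log(5)/2


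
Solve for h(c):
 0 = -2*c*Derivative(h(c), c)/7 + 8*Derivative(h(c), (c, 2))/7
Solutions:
 h(c) = C1 + C2*erfi(sqrt(2)*c/4)


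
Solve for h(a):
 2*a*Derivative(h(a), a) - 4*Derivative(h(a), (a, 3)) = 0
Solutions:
 h(a) = C1 + Integral(C2*airyai(2^(2/3)*a/2) + C3*airybi(2^(2/3)*a/2), a)


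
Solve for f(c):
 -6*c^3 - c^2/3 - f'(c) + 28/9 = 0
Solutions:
 f(c) = C1 - 3*c^4/2 - c^3/9 + 28*c/9


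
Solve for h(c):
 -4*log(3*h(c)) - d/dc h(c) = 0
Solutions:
 Integral(1/(log(_y) + log(3)), (_y, h(c)))/4 = C1 - c


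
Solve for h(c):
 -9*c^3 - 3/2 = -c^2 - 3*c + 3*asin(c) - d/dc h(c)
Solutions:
 h(c) = C1 + 9*c^4/4 - c^3/3 - 3*c^2/2 + 3*c*asin(c) + 3*c/2 + 3*sqrt(1 - c^2)


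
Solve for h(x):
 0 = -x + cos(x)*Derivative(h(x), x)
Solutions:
 h(x) = C1 + Integral(x/cos(x), x)


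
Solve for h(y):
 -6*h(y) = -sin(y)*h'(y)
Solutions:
 h(y) = C1*(cos(y)^3 - 3*cos(y)^2 + 3*cos(y) - 1)/(cos(y)^3 + 3*cos(y)^2 + 3*cos(y) + 1)


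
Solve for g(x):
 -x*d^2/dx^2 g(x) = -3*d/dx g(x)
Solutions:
 g(x) = C1 + C2*x^4


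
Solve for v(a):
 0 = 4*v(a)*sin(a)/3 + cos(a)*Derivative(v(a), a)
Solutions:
 v(a) = C1*cos(a)^(4/3)


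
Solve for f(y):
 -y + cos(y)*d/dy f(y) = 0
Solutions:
 f(y) = C1 + Integral(y/cos(y), y)


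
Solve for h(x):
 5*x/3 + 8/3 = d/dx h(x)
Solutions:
 h(x) = C1 + 5*x^2/6 + 8*x/3


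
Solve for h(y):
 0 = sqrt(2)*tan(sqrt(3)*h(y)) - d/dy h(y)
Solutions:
 h(y) = sqrt(3)*(pi - asin(C1*exp(sqrt(6)*y)))/3
 h(y) = sqrt(3)*asin(C1*exp(sqrt(6)*y))/3


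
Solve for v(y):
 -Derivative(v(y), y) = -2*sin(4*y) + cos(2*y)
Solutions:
 v(y) = C1 - sin(2*y)/2 - cos(4*y)/2


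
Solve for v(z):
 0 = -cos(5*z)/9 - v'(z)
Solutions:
 v(z) = C1 - sin(5*z)/45


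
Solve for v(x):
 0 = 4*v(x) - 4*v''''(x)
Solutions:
 v(x) = C1*exp(-x) + C2*exp(x) + C3*sin(x) + C4*cos(x)


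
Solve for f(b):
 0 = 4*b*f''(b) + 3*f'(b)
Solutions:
 f(b) = C1 + C2*b^(1/4)


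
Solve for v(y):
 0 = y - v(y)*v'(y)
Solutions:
 v(y) = -sqrt(C1 + y^2)
 v(y) = sqrt(C1 + y^2)


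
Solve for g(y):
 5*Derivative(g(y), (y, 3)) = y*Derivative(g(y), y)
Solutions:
 g(y) = C1 + Integral(C2*airyai(5^(2/3)*y/5) + C3*airybi(5^(2/3)*y/5), y)
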